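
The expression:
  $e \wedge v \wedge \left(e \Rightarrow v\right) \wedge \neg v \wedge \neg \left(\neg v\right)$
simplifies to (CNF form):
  $\text{False}$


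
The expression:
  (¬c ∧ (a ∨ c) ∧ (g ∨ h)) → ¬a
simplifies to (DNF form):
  c ∨ (¬g ∧ ¬h) ∨ ¬a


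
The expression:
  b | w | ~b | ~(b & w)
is always true.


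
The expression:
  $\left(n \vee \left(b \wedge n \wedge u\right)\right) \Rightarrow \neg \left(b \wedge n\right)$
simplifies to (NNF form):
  $\neg b \vee \neg n$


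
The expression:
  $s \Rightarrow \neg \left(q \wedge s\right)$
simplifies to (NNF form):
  $\neg q \vee \neg s$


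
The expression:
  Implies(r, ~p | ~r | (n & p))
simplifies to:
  n | ~p | ~r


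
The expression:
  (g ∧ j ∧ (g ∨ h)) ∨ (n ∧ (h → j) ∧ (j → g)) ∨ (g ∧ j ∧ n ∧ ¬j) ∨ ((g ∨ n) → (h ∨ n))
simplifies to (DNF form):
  h ∨ j ∨ n ∨ ¬g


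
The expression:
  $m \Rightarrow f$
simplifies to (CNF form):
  $f \vee \neg m$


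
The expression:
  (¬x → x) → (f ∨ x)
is always true.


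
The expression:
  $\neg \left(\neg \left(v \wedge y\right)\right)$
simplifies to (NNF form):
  $v \wedge y$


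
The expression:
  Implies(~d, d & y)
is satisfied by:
  {d: True}


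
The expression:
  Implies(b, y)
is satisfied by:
  {y: True, b: False}
  {b: False, y: False}
  {b: True, y: True}


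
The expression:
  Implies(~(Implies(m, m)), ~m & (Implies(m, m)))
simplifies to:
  True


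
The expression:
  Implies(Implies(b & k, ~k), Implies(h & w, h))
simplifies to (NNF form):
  True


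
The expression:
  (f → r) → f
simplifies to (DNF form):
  f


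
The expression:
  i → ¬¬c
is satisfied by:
  {c: True, i: False}
  {i: False, c: False}
  {i: True, c: True}


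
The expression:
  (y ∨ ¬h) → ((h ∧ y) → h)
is always true.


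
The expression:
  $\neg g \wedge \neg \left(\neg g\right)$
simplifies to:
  $\text{False}$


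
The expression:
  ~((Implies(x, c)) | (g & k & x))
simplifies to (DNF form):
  (x & ~c & ~g) | (x & ~c & ~k)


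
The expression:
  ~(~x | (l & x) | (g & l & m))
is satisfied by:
  {x: True, l: False}


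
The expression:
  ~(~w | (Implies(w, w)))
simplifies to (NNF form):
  False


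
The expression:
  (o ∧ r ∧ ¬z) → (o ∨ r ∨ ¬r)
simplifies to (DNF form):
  True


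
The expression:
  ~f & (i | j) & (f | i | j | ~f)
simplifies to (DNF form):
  (i & ~f) | (j & ~f)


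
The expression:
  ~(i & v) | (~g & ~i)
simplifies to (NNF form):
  ~i | ~v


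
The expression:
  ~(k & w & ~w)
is always true.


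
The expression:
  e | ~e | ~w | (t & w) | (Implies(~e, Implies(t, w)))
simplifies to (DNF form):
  True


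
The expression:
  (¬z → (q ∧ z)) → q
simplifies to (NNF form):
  q ∨ ¬z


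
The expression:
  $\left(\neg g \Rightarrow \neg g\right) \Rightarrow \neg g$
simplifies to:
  $\neg g$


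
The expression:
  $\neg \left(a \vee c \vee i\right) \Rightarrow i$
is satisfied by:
  {i: True, a: True, c: True}
  {i: True, a: True, c: False}
  {i: True, c: True, a: False}
  {i: True, c: False, a: False}
  {a: True, c: True, i: False}
  {a: True, c: False, i: False}
  {c: True, a: False, i: False}


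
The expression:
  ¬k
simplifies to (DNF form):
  ¬k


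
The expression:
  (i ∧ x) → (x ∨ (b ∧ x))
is always true.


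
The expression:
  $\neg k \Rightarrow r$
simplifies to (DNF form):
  $k \vee r$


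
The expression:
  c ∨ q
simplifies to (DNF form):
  c ∨ q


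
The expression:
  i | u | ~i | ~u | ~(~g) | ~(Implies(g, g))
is always true.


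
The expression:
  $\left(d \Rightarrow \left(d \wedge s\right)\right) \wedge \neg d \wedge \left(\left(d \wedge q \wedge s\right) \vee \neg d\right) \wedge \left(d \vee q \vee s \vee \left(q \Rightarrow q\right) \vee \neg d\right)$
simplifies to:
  $\neg d$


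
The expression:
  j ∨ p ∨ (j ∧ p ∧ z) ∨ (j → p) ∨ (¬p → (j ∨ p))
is always true.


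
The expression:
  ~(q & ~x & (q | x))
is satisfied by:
  {x: True, q: False}
  {q: False, x: False}
  {q: True, x: True}


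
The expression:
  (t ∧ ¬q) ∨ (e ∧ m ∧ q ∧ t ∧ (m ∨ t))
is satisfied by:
  {t: True, e: True, m: True, q: False}
  {t: True, e: True, m: False, q: False}
  {t: True, m: True, e: False, q: False}
  {t: True, m: False, e: False, q: False}
  {t: True, q: True, e: True, m: True}


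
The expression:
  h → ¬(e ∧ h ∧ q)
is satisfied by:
  {h: False, e: False, q: False}
  {q: True, h: False, e: False}
  {e: True, h: False, q: False}
  {q: True, e: True, h: False}
  {h: True, q: False, e: False}
  {q: True, h: True, e: False}
  {e: True, h: True, q: False}


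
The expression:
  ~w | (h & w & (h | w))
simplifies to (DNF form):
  h | ~w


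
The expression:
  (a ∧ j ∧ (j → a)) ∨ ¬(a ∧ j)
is always true.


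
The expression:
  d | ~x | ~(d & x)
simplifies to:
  True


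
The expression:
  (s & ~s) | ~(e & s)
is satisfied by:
  {s: False, e: False}
  {e: True, s: False}
  {s: True, e: False}


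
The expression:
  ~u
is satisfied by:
  {u: False}


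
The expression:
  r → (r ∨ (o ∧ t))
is always true.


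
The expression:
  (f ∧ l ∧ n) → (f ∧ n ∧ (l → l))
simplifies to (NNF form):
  True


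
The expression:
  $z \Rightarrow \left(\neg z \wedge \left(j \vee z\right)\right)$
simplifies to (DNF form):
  $\neg z$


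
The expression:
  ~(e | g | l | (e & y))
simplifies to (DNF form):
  ~e & ~g & ~l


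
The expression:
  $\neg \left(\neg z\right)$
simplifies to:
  $z$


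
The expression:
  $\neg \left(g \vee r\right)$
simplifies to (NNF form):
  $\neg g \wedge \neg r$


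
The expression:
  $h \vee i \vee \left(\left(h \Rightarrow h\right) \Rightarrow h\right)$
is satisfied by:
  {i: True, h: True}
  {i: True, h: False}
  {h: True, i: False}


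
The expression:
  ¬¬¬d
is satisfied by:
  {d: False}


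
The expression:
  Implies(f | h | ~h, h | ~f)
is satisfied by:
  {h: True, f: False}
  {f: False, h: False}
  {f: True, h: True}


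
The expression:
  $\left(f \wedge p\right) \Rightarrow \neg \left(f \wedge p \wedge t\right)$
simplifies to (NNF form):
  $\neg f \vee \neg p \vee \neg t$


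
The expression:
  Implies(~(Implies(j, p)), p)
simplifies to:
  p | ~j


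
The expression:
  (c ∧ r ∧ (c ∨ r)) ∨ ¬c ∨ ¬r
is always true.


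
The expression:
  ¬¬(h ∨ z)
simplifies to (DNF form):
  h ∨ z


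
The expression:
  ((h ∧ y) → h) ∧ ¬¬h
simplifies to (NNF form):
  h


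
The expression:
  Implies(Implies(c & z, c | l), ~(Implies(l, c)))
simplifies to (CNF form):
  l & ~c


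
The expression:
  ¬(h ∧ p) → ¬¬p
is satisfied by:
  {p: True}


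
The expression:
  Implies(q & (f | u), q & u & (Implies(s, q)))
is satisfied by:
  {u: True, q: False, f: False}
  {u: False, q: False, f: False}
  {f: True, u: True, q: False}
  {f: True, u: False, q: False}
  {q: True, u: True, f: False}
  {q: True, u: False, f: False}
  {q: True, f: True, u: True}


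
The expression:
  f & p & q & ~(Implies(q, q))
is never true.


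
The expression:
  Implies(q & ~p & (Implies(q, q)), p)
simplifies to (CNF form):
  p | ~q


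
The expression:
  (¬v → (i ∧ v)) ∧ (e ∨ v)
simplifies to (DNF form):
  v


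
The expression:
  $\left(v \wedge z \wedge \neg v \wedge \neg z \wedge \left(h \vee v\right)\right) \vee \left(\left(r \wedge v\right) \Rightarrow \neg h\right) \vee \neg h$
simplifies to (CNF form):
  $\neg h \vee \neg r \vee \neg v$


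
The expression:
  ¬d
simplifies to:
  ¬d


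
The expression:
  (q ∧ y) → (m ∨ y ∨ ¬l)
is always true.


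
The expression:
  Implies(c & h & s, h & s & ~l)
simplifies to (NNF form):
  ~c | ~h | ~l | ~s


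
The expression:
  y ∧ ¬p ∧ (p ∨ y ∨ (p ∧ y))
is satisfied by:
  {y: True, p: False}


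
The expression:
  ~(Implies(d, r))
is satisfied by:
  {d: True, r: False}


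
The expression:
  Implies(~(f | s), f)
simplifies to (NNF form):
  f | s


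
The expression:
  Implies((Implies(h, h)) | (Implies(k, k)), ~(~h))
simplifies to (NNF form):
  h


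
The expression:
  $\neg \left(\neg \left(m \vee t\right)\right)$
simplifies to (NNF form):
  $m \vee t$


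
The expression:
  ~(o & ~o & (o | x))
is always true.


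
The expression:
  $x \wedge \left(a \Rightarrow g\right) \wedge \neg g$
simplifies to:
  $x \wedge \neg a \wedge \neg g$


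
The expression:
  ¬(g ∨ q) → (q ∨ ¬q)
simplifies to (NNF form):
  True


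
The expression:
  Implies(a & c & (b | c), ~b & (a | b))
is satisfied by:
  {c: False, a: False, b: False}
  {b: True, c: False, a: False}
  {a: True, c: False, b: False}
  {b: True, a: True, c: False}
  {c: True, b: False, a: False}
  {b: True, c: True, a: False}
  {a: True, c: True, b: False}


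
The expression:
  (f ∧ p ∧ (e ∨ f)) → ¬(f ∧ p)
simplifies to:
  ¬f ∨ ¬p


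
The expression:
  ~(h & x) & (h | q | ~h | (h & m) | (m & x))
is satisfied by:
  {h: False, x: False}
  {x: True, h: False}
  {h: True, x: False}


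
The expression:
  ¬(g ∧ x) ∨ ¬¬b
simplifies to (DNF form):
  b ∨ ¬g ∨ ¬x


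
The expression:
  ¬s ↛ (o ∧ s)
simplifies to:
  ¬s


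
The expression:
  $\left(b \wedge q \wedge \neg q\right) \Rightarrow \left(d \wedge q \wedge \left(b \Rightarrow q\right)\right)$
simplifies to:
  $\text{True}$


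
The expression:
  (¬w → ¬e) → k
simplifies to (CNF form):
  (e ∨ k) ∧ (k ∨ ¬w)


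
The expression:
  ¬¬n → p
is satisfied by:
  {p: True, n: False}
  {n: False, p: False}
  {n: True, p: True}


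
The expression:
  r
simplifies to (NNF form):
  r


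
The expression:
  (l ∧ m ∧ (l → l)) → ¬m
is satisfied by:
  {l: False, m: False}
  {m: True, l: False}
  {l: True, m: False}


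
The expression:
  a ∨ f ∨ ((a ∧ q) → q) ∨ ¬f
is always true.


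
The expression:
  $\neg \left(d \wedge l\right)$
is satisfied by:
  {l: False, d: False}
  {d: True, l: False}
  {l: True, d: False}


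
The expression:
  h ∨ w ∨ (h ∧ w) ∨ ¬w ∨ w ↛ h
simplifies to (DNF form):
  True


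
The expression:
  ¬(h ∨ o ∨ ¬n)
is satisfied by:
  {n: True, o: False, h: False}


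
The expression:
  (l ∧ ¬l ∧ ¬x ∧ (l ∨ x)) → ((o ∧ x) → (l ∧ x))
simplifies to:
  True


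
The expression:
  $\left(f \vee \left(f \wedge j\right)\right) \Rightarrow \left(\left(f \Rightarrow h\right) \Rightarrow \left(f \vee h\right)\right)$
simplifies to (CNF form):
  $\text{True}$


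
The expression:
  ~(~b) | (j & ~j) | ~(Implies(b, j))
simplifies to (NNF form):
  b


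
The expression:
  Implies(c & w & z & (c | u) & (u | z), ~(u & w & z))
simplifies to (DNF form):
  ~c | ~u | ~w | ~z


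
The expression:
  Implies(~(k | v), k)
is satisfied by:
  {k: True, v: True}
  {k: True, v: False}
  {v: True, k: False}


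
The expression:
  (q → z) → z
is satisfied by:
  {q: True, z: True}
  {q: True, z: False}
  {z: True, q: False}


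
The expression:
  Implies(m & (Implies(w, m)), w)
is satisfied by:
  {w: True, m: False}
  {m: False, w: False}
  {m: True, w: True}


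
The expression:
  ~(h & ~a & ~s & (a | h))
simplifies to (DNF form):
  a | s | ~h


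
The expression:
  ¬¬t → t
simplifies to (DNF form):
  True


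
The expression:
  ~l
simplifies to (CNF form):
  ~l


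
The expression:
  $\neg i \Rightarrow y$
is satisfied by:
  {i: True, y: True}
  {i: True, y: False}
  {y: True, i: False}


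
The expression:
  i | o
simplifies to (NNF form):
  i | o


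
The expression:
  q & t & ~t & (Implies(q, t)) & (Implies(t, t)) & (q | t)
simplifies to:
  False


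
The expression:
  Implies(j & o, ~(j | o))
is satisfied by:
  {o: False, j: False}
  {j: True, o: False}
  {o: True, j: False}


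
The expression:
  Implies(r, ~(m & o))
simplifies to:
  ~m | ~o | ~r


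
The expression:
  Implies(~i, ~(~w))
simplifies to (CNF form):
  i | w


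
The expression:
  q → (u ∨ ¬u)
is always true.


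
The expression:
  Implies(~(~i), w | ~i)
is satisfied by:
  {w: True, i: False}
  {i: False, w: False}
  {i: True, w: True}


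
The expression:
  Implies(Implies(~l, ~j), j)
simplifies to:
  j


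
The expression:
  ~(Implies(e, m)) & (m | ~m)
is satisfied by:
  {e: True, m: False}


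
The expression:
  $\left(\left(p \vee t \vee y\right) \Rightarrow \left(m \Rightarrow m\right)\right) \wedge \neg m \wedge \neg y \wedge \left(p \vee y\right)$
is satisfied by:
  {p: True, y: False, m: False}


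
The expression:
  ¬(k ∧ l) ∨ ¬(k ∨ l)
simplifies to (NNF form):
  ¬k ∨ ¬l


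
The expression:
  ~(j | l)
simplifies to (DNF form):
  ~j & ~l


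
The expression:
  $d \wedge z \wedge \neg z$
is never true.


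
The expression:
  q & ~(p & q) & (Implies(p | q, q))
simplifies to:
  q & ~p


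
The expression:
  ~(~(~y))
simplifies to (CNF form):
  ~y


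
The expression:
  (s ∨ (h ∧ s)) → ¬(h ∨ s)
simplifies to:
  ¬s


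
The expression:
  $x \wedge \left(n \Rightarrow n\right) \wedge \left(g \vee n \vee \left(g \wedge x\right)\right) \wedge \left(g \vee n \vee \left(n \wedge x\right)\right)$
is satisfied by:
  {n: True, g: True, x: True}
  {n: True, x: True, g: False}
  {g: True, x: True, n: False}


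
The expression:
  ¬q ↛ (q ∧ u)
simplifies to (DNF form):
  ¬q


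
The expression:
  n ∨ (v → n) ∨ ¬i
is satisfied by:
  {n: True, v: False, i: False}
  {v: False, i: False, n: False}
  {n: True, i: True, v: False}
  {i: True, v: False, n: False}
  {n: True, v: True, i: False}
  {v: True, n: False, i: False}
  {n: True, i: True, v: True}


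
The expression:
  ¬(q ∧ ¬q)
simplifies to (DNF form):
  True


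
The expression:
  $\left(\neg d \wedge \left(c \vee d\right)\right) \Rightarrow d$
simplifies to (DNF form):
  $d \vee \neg c$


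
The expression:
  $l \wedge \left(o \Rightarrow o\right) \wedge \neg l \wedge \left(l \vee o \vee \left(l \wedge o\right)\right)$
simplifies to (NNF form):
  $\text{False}$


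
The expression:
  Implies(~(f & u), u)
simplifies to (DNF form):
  u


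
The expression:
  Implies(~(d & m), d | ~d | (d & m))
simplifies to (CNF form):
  True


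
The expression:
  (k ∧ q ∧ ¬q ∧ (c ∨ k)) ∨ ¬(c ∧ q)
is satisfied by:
  {c: False, q: False}
  {q: True, c: False}
  {c: True, q: False}


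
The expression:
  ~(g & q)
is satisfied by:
  {g: False, q: False}
  {q: True, g: False}
  {g: True, q: False}


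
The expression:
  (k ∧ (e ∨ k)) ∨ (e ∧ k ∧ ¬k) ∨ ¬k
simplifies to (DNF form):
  True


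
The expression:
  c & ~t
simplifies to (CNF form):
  c & ~t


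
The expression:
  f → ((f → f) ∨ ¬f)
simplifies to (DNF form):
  True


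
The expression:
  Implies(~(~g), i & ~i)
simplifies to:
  ~g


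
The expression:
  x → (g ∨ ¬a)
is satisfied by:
  {g: True, x: False, a: False}
  {x: False, a: False, g: False}
  {a: True, g: True, x: False}
  {a: True, x: False, g: False}
  {g: True, x: True, a: False}
  {x: True, g: False, a: False}
  {a: True, x: True, g: True}


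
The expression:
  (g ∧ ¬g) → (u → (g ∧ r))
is always true.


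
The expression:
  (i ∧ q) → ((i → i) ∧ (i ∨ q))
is always true.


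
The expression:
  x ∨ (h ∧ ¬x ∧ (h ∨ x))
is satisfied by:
  {x: True, h: True}
  {x: True, h: False}
  {h: True, x: False}


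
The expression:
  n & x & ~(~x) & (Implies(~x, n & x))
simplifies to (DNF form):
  n & x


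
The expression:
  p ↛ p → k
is always true.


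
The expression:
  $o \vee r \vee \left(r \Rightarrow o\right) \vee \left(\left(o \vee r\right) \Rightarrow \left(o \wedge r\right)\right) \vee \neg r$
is always true.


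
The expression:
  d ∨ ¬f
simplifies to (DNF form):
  d ∨ ¬f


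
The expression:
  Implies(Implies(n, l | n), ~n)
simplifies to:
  ~n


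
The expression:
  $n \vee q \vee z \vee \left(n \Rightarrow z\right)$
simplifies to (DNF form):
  $\text{True}$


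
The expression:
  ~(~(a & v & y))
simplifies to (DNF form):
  a & v & y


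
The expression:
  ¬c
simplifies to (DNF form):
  ¬c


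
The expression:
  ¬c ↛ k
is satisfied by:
  {k: True, c: False}
  {c: False, k: False}
  {c: True, k: True}


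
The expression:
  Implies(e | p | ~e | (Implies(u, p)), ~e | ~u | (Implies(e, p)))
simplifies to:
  p | ~e | ~u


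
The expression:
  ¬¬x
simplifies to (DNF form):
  x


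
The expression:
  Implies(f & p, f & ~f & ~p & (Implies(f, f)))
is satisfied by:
  {p: False, f: False}
  {f: True, p: False}
  {p: True, f: False}


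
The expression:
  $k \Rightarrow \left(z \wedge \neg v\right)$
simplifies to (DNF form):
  $\left(z \wedge \neg v\right) \vee \neg k$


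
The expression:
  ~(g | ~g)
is never true.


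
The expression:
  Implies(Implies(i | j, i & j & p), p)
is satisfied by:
  {i: True, p: True, j: True}
  {i: True, p: True, j: False}
  {i: True, j: True, p: False}
  {i: True, j: False, p: False}
  {p: True, j: True, i: False}
  {p: True, j: False, i: False}
  {j: True, p: False, i: False}


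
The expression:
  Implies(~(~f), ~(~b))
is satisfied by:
  {b: True, f: False}
  {f: False, b: False}
  {f: True, b: True}


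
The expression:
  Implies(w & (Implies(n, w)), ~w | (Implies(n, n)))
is always true.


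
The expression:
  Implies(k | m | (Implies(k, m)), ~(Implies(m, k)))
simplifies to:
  m & ~k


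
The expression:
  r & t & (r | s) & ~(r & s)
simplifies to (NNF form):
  r & t & ~s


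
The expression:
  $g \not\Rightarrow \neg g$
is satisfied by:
  {g: True}


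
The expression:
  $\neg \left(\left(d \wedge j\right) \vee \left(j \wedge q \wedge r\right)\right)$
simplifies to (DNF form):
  $\left(\neg d \wedge \neg q\right) \vee \left(\neg d \wedge \neg r\right) \vee \neg j$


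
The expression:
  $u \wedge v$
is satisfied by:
  {u: True, v: True}


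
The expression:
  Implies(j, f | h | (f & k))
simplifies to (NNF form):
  f | h | ~j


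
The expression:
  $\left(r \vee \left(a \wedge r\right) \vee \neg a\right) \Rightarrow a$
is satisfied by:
  {a: True}


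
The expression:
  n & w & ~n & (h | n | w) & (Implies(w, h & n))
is never true.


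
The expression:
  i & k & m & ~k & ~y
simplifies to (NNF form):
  False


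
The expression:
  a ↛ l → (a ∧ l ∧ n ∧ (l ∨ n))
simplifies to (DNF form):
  l ∨ ¬a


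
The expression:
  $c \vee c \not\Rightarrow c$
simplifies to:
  $c$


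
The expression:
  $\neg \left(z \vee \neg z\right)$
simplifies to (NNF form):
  $\text{False}$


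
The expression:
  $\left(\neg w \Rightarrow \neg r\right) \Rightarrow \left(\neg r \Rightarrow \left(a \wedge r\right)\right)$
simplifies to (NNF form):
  $r$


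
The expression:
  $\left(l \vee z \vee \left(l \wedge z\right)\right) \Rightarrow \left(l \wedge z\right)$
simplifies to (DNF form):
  $\left(l \wedge z\right) \vee \left(\neg l \wedge \neg z\right)$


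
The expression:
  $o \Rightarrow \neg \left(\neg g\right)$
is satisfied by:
  {g: True, o: False}
  {o: False, g: False}
  {o: True, g: True}


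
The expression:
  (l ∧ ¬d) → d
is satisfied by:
  {d: True, l: False}
  {l: False, d: False}
  {l: True, d: True}


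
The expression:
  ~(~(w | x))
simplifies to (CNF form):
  w | x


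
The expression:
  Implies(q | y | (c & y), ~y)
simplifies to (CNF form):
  ~y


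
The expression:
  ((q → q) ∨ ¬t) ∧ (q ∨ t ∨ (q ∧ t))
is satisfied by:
  {t: True, q: True}
  {t: True, q: False}
  {q: True, t: False}


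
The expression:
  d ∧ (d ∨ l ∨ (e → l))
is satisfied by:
  {d: True}


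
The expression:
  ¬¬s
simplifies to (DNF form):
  s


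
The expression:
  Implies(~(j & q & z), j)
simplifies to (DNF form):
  j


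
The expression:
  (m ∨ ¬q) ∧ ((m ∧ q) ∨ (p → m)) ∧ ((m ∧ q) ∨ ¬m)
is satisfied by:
  {m: True, q: True, p: False}
  {m: True, p: True, q: True}
  {p: False, q: False, m: False}


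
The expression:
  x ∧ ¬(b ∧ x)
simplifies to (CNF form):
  x ∧ ¬b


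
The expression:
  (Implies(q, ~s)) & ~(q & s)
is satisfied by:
  {s: False, q: False}
  {q: True, s: False}
  {s: True, q: False}


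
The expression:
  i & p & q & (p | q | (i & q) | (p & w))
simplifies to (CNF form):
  i & p & q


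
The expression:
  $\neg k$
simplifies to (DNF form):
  $\neg k$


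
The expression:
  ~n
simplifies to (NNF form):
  ~n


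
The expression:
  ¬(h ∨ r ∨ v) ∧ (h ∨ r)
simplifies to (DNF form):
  False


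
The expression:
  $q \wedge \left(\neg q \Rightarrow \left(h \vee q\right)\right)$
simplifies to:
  $q$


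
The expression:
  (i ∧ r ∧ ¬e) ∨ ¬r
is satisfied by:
  {i: True, e: False, r: False}
  {e: False, r: False, i: False}
  {i: True, e: True, r: False}
  {e: True, i: False, r: False}
  {r: True, i: True, e: False}


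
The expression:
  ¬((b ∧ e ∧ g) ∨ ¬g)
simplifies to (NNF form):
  g ∧ (¬b ∨ ¬e)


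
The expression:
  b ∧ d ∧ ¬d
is never true.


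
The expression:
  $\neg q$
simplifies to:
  $\neg q$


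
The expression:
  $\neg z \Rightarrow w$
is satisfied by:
  {z: True, w: True}
  {z: True, w: False}
  {w: True, z: False}


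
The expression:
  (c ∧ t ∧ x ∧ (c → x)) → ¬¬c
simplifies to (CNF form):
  True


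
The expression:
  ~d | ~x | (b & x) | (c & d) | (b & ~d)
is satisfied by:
  {b: True, c: True, d: False, x: False}
  {b: True, c: False, d: False, x: False}
  {c: True, b: False, d: False, x: False}
  {b: False, c: False, d: False, x: False}
  {b: True, x: True, c: True, d: False}
  {b: True, x: True, c: False, d: False}
  {x: True, c: True, b: False, d: False}
  {x: True, b: False, c: False, d: False}
  {b: True, d: True, c: True, x: False}
  {b: True, d: True, c: False, x: False}
  {d: True, c: True, b: False, x: False}
  {d: True, b: False, c: False, x: False}
  {x: True, d: True, b: True, c: True}
  {x: True, d: True, b: True, c: False}
  {x: True, d: True, c: True, b: False}


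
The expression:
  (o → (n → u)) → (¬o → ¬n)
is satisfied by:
  {o: True, n: False}
  {n: False, o: False}
  {n: True, o: True}


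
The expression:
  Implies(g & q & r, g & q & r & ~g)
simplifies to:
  ~g | ~q | ~r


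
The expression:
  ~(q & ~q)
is always true.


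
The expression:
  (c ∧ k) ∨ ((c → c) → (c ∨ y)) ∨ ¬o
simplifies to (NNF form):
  c ∨ y ∨ ¬o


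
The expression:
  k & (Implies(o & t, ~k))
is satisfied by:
  {k: True, o: False, t: False}
  {t: True, k: True, o: False}
  {o: True, k: True, t: False}


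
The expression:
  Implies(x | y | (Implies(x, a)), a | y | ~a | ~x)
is always true.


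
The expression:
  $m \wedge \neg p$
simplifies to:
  $m \wedge \neg p$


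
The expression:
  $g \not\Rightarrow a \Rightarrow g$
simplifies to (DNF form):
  $\text{True}$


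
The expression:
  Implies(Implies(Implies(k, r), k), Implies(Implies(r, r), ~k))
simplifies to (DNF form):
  ~k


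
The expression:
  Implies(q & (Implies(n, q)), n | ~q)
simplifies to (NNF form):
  n | ~q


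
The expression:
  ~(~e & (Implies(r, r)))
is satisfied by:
  {e: True}


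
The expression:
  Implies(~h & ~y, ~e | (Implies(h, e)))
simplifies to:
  True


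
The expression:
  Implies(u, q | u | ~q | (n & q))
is always true.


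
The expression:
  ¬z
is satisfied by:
  {z: False}


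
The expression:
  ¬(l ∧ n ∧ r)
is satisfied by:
  {l: False, n: False, r: False}
  {r: True, l: False, n: False}
  {n: True, l: False, r: False}
  {r: True, n: True, l: False}
  {l: True, r: False, n: False}
  {r: True, l: True, n: False}
  {n: True, l: True, r: False}


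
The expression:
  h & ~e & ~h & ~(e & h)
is never true.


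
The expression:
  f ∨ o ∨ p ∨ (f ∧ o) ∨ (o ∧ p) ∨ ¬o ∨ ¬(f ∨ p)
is always true.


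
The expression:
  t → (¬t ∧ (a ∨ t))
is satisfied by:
  {t: False}


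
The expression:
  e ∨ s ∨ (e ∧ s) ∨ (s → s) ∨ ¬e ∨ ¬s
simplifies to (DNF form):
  True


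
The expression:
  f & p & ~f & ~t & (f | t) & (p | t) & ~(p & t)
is never true.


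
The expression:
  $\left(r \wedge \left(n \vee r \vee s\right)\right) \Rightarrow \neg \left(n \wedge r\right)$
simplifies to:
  $\neg n \vee \neg r$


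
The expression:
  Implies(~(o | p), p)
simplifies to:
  o | p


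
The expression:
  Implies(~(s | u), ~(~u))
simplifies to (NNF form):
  s | u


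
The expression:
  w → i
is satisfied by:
  {i: True, w: False}
  {w: False, i: False}
  {w: True, i: True}


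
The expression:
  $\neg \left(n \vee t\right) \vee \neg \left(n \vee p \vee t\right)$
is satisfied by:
  {n: False, t: False}


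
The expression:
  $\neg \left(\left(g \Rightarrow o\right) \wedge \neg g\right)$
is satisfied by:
  {g: True}


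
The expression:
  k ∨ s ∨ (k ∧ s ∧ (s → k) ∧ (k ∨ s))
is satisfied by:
  {k: True, s: True}
  {k: True, s: False}
  {s: True, k: False}


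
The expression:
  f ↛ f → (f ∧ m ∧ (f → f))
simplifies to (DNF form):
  True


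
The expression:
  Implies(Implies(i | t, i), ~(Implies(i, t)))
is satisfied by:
  {i: True, t: False}
  {t: True, i: False}


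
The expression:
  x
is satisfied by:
  {x: True}


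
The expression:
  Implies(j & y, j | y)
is always true.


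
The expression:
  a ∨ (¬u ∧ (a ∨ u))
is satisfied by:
  {a: True}


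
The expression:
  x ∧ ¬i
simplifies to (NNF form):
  x ∧ ¬i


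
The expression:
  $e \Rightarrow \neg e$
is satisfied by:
  {e: False}


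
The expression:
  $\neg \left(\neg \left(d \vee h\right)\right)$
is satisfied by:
  {d: True, h: True}
  {d: True, h: False}
  {h: True, d: False}


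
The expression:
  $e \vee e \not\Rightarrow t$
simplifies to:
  $e$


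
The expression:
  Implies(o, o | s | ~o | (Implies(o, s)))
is always true.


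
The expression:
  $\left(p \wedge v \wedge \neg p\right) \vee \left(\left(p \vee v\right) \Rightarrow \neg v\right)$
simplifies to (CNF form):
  $\neg v$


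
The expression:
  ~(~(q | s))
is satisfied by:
  {q: True, s: True}
  {q: True, s: False}
  {s: True, q: False}


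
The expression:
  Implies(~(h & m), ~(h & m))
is always true.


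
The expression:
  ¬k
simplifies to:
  ¬k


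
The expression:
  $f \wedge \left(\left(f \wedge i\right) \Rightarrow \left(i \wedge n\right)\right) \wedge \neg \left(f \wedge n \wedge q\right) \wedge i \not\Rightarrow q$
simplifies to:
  $f \wedge i \wedge n \wedge \neg q$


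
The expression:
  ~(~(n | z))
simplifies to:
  n | z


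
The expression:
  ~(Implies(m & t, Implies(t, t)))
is never true.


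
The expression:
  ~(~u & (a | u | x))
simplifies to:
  u | (~a & ~x)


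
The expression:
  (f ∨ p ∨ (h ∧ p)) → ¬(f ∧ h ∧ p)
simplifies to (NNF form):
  ¬f ∨ ¬h ∨ ¬p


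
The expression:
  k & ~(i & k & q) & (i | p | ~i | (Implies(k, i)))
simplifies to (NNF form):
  k & (~i | ~q)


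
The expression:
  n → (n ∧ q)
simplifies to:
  q ∨ ¬n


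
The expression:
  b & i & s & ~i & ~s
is never true.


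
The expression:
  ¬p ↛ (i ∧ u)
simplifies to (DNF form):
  (¬i ∧ ¬p) ∨ (¬p ∧ ¬u)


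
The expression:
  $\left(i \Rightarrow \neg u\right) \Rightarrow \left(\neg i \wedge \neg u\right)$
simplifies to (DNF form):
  $\left(i \wedge u\right) \vee \left(\neg i \wedge \neg u\right)$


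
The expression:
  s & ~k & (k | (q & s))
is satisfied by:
  {s: True, q: True, k: False}


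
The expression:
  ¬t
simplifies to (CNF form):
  ¬t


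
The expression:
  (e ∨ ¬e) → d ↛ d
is never true.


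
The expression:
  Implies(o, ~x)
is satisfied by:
  {o: False, x: False}
  {x: True, o: False}
  {o: True, x: False}


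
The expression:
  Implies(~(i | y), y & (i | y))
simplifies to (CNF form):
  i | y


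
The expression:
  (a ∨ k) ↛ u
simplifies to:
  ¬u ∧ (a ∨ k)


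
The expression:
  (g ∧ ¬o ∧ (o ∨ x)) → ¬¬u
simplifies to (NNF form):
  o ∨ u ∨ ¬g ∨ ¬x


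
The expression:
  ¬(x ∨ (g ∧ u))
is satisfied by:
  {x: False, g: False, u: False}
  {u: True, x: False, g: False}
  {g: True, x: False, u: False}


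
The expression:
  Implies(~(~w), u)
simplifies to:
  u | ~w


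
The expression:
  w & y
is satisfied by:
  {w: True, y: True}


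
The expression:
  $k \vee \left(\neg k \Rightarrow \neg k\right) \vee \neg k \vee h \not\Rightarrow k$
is always true.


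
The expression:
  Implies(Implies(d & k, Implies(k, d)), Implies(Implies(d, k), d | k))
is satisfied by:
  {d: True, k: True}
  {d: True, k: False}
  {k: True, d: False}


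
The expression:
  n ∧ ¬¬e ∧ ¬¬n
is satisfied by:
  {e: True, n: True}


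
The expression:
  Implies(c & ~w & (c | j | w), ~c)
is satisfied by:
  {w: True, c: False}
  {c: False, w: False}
  {c: True, w: True}


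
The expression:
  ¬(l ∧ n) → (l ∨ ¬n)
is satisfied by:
  {l: True, n: False}
  {n: False, l: False}
  {n: True, l: True}


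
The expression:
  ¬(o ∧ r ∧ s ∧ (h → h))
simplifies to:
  ¬o ∨ ¬r ∨ ¬s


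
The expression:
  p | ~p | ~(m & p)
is always true.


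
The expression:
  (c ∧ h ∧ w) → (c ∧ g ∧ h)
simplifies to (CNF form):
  g ∨ ¬c ∨ ¬h ∨ ¬w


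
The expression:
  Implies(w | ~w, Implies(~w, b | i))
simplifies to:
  b | i | w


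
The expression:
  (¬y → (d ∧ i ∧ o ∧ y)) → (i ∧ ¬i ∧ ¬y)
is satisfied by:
  {y: False}


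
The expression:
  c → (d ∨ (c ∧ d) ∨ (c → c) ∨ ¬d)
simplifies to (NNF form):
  True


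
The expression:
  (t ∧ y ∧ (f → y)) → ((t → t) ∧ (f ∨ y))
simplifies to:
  True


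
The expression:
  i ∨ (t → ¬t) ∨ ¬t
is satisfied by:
  {i: True, t: False}
  {t: False, i: False}
  {t: True, i: True}


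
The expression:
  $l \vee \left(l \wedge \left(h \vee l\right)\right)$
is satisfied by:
  {l: True}


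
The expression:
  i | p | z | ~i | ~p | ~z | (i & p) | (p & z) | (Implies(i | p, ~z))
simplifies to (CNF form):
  True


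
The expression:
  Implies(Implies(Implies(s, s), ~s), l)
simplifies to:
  l | s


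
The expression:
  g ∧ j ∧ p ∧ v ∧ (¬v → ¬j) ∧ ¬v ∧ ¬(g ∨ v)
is never true.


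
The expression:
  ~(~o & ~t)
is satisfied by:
  {t: True, o: True}
  {t: True, o: False}
  {o: True, t: False}


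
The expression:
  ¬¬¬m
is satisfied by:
  {m: False}


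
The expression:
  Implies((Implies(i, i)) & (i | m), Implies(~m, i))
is always true.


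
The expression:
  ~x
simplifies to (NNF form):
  ~x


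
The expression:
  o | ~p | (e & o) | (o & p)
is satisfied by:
  {o: True, p: False}
  {p: False, o: False}
  {p: True, o: True}


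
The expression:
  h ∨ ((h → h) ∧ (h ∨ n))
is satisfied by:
  {n: True, h: True}
  {n: True, h: False}
  {h: True, n: False}


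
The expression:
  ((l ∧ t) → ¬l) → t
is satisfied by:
  {t: True}


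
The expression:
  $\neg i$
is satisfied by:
  {i: False}


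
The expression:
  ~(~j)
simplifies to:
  j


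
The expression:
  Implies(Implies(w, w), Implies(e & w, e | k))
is always true.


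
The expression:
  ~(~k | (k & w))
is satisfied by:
  {k: True, w: False}


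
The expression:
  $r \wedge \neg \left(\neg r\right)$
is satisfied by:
  {r: True}


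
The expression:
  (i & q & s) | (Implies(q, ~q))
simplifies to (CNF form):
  (i | ~q) & (s | ~q)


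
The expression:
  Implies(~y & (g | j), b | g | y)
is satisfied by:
  {y: True, b: True, g: True, j: False}
  {y: True, b: True, g: False, j: False}
  {y: True, g: True, b: False, j: False}
  {y: True, g: False, b: False, j: False}
  {b: True, g: True, y: False, j: False}
  {b: True, g: False, y: False, j: False}
  {g: True, y: False, b: False, j: False}
  {g: False, y: False, b: False, j: False}
  {j: True, y: True, b: True, g: True}
  {j: True, y: True, b: True, g: False}
  {j: True, y: True, g: True, b: False}
  {j: True, y: True, g: False, b: False}
  {j: True, b: True, g: True, y: False}
  {j: True, b: True, g: False, y: False}
  {j: True, g: True, b: False, y: False}


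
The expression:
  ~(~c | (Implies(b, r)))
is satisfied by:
  {c: True, b: True, r: False}


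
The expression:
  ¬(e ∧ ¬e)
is always true.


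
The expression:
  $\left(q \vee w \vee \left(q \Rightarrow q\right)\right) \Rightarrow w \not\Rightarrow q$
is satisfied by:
  {w: True, q: False}


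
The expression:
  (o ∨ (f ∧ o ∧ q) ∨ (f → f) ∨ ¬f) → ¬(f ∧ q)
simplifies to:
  ¬f ∨ ¬q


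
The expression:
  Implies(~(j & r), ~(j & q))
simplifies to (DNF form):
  r | ~j | ~q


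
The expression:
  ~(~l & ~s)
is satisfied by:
  {l: True, s: True}
  {l: True, s: False}
  {s: True, l: False}


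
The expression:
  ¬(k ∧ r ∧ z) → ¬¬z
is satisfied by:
  {z: True}


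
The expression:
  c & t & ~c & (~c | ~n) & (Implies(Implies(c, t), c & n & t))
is never true.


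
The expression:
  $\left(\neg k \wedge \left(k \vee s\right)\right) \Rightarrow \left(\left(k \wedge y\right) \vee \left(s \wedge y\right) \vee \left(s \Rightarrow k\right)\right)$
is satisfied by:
  {y: True, k: True, s: False}
  {y: True, s: False, k: False}
  {k: True, s: False, y: False}
  {k: False, s: False, y: False}
  {y: True, k: True, s: True}
  {y: True, s: True, k: False}
  {k: True, s: True, y: False}


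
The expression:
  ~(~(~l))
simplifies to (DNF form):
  ~l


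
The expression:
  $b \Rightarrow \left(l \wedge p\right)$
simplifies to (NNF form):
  $\left(l \wedge p\right) \vee \neg b$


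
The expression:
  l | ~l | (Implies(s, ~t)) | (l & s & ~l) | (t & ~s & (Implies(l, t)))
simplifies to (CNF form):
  True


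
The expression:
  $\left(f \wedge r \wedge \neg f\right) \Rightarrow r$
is always true.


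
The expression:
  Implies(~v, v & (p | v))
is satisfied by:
  {v: True}


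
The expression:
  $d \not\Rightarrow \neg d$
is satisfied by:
  {d: True}


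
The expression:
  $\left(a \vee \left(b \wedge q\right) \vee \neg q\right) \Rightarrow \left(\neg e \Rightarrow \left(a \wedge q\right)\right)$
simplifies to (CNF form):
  $\left(e \vee q\right) \wedge \left(a \vee e \vee q\right) \wedge \left(a \vee e \vee \neg b\right) \wedge \left(e \vee q \vee \neg b\right)$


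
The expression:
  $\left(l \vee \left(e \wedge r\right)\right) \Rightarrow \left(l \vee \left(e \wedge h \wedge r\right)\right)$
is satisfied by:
  {h: True, l: True, e: False, r: False}
  {h: True, e: False, l: False, r: False}
  {l: True, h: False, e: False, r: False}
  {h: False, e: False, l: False, r: False}
  {r: True, h: True, l: True, e: False}
  {r: True, h: True, e: False, l: False}
  {r: True, l: True, h: False, e: False}
  {r: True, h: False, e: False, l: False}
  {h: True, e: True, l: True, r: False}
  {h: True, e: True, r: False, l: False}
  {e: True, l: True, r: False, h: False}
  {e: True, r: False, l: False, h: False}
  {h: True, e: True, r: True, l: True}
  {h: True, e: True, r: True, l: False}
  {e: True, r: True, l: True, h: False}


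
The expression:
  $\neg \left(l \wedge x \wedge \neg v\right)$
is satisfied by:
  {v: True, l: False, x: False}
  {l: False, x: False, v: False}
  {x: True, v: True, l: False}
  {x: True, l: False, v: False}
  {v: True, l: True, x: False}
  {l: True, v: False, x: False}
  {x: True, l: True, v: True}


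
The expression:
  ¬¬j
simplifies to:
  j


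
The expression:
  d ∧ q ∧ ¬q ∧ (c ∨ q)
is never true.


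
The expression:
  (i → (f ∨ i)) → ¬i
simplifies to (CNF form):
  ¬i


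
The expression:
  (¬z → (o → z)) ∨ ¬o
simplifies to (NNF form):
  z ∨ ¬o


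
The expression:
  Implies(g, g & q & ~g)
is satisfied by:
  {g: False}


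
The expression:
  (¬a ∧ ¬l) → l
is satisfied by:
  {a: True, l: True}
  {a: True, l: False}
  {l: True, a: False}


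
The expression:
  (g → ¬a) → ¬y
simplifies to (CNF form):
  (a ∨ ¬y) ∧ (g ∨ ¬y)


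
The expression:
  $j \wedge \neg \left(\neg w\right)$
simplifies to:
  $j \wedge w$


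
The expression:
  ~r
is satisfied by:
  {r: False}


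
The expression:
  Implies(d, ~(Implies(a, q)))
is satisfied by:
  {a: True, q: False, d: False}
  {q: False, d: False, a: False}
  {a: True, q: True, d: False}
  {q: True, a: False, d: False}
  {d: True, a: True, q: False}


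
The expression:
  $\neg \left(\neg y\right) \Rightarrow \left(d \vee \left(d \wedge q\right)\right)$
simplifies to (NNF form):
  $d \vee \neg y$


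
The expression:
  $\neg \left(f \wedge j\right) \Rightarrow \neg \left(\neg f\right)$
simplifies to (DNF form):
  $f$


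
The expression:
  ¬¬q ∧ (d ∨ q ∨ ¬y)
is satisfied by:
  {q: True}


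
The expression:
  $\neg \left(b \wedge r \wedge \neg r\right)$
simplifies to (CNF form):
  $\text{True}$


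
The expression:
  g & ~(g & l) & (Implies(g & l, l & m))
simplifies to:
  g & ~l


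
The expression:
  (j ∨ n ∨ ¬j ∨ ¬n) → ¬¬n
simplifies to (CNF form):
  n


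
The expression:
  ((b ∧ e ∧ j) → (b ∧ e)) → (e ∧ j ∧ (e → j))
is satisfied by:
  {j: True, e: True}


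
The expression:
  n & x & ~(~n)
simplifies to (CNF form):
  n & x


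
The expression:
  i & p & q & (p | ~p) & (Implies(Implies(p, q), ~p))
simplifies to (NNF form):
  False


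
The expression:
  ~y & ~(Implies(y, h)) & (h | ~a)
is never true.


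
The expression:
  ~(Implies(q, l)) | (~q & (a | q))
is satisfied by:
  {a: True, l: False, q: False}
  {q: True, a: True, l: False}
  {q: True, a: False, l: False}
  {l: True, a: True, q: False}


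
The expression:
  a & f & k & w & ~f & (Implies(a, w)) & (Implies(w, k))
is never true.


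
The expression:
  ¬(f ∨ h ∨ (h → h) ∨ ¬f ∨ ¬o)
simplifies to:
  False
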